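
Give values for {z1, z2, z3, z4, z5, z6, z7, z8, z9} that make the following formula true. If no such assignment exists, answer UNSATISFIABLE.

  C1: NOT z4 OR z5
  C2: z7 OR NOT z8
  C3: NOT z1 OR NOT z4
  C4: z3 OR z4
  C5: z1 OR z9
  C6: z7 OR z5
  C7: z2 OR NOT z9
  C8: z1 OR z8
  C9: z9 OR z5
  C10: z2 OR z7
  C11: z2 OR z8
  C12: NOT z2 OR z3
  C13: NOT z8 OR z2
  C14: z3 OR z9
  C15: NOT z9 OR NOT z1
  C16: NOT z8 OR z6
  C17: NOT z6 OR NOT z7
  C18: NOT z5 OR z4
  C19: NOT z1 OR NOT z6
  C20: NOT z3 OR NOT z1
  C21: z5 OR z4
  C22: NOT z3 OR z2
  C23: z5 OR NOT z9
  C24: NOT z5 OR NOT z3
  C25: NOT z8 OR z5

UNSATISFIABLE

Suppose z4 = false.
From the singleton clause (z3), z3 = true.
From the singleton clause (NOT z5), z5 = false.
But (z5) is also a unit clause — contradiction.
That branch fails; take z4 = true instead.
From the singleton clause (z5), z5 = true.
From the singleton clause (NOT z1), z1 = false.
From the singleton clause (z9), z9 = true.
From the singleton clause (z2), z2 = true.
From the singleton clause (z8), z8 = true.
From the singleton clause (z7), z7 = true.
From the singleton clause (z3), z3 = true.
But (NOT z3) is also a unit clause — contradiction.
Neither z4 = true nor z4 = false works.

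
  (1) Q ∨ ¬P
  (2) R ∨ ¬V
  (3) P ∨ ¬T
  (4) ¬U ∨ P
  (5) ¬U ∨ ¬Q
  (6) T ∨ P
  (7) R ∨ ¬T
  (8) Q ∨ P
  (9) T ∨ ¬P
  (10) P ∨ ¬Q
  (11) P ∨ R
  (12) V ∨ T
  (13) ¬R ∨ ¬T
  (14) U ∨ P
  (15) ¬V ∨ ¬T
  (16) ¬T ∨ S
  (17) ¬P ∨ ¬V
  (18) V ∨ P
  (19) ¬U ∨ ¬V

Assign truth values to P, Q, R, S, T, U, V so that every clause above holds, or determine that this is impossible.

Try Q = True.
The clause (¬U) is unit, so U = False.
The clause (P) is unit, so P = True.
The clause (T) is unit, so T = True.
The clause (R) is unit, so R = True.
That conflicts with the unit clause (¬R).
Undo Q and try Q = False.
The clause (¬P) is unit, so P = False.
That conflicts with the unit clause (P).
Either choice for Q ends in contradiction.

UNSATISFIABLE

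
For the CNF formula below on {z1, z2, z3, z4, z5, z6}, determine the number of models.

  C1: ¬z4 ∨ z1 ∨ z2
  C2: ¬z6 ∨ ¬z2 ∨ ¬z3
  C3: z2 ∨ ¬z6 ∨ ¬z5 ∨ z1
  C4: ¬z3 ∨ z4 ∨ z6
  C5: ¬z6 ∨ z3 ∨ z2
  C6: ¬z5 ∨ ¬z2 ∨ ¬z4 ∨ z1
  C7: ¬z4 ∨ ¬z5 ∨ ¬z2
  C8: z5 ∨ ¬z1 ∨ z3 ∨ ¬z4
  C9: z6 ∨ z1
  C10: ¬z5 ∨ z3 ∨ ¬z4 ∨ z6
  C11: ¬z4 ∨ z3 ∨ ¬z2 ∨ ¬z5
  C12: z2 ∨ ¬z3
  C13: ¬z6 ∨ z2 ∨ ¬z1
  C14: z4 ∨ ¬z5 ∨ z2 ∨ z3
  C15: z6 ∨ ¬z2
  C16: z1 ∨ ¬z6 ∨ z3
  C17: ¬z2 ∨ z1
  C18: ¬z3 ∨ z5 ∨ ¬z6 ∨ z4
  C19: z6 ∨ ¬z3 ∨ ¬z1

3

There are 2^6 = 64 truth assignments over (z1, z2, z3, z4, z5, z6).
Split on z3. With z3 = True, the clauses containing z3 are satisfied and ¬z3 drops from the rest; 0 of the 2^5 = 32 assignments to the other variables satisfy what remains.
With z3 = False, by the same count on the reduced clause set, 3 assignments work.
Total: 0 + 3 = 3.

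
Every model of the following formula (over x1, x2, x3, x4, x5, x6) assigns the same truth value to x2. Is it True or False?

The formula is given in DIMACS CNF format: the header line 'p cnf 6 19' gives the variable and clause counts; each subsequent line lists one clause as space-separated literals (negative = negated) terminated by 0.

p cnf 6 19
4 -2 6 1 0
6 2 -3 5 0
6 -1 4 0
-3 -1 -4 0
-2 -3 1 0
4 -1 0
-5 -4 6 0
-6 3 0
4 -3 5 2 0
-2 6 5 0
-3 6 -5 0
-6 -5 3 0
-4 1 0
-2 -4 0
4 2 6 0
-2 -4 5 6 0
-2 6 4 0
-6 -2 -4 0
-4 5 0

False

Suppose x2 = True.
From the singleton clause (¬x4), x4 = False.
From the singleton clause (¬x1), x1 = False.
From the singleton clause (x6), x6 = True.
From the singleton clause (¬x3), x3 = False.
But (x3) is also a unit clause — contradiction.
So every satisfying assignment has x2 = False.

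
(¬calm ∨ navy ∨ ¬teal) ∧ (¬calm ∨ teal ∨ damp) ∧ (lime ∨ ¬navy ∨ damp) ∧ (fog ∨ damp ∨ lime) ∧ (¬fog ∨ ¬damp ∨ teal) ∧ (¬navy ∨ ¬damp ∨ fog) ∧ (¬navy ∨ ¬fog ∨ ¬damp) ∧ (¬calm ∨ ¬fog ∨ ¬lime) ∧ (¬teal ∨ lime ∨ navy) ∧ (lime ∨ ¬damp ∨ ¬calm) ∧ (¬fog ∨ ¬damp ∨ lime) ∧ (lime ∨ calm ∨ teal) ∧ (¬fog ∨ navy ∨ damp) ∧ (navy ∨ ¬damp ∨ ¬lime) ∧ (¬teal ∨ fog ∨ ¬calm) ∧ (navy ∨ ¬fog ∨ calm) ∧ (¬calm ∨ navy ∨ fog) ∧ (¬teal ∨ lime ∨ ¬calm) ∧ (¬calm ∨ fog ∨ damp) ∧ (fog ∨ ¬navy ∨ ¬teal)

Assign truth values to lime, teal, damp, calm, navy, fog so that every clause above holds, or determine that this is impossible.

lime ↦ True, teal ↦ True, damp ↦ False, calm ↦ False, navy ↦ True, fog ↦ True

Suppose calm = False.
Suppose lime = True.
Suppose navy = True.
Suppose damp = False.
Suppose fog = True.
No clause remains; teal is free.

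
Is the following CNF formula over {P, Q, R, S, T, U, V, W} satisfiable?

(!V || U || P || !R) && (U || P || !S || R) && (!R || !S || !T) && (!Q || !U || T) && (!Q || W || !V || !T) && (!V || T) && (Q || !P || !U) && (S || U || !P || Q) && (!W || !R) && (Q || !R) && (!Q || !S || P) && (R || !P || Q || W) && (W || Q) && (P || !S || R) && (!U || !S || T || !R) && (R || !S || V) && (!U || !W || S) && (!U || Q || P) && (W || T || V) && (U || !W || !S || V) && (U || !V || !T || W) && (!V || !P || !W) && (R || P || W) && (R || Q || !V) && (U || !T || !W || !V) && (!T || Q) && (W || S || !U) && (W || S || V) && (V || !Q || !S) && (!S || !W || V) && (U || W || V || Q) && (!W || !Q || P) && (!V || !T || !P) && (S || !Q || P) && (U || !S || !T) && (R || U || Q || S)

Suppose V = false.
Suppose W = true.
(!R) alone gives R = false.
(!S) alone gives S = false.
(!U) alone gives U = false.
(Q) alone gives Q = true.
(P) alone gives P = true.
No clause remains; T is free.
A satisfying assignment: P=true, Q=true, R=false, S=false, T=false, U=false, V=false, W=true.

Satisfiable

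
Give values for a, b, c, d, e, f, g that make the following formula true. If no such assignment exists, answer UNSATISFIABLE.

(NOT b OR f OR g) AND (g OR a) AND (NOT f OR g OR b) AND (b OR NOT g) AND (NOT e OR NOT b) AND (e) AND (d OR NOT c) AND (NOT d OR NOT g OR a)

a ↦ true; b ↦ false; c ↦ false; d ↦ false; e ↦ true; f ↦ false; g ↦ false

From the singleton clause (e), e = true.
From the singleton clause (NOT b), b = false.
From the singleton clause (NOT g), g = false.
From the singleton clause (a), a = true.
From the singleton clause (NOT f), f = false.
Suppose d = false.
From the singleton clause (NOT c), c = false.
Every clause now holds.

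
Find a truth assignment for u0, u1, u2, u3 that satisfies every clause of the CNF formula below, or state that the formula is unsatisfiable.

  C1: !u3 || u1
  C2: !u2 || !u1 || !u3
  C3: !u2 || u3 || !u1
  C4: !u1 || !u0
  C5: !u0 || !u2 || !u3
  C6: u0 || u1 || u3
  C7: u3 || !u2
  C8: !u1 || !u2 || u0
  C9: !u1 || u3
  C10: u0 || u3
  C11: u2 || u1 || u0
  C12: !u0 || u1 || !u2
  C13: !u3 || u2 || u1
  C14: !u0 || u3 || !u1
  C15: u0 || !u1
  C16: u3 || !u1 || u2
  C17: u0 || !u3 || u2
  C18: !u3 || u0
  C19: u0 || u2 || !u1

Case u3 = false:
From the singleton clause (!u2), u2 = false.
From the singleton clause (!u1), u1 = false.
From the singleton clause (u0), u0 = true.
All clauses are satisfied.

u0: true; u1: false; u2: false; u3: false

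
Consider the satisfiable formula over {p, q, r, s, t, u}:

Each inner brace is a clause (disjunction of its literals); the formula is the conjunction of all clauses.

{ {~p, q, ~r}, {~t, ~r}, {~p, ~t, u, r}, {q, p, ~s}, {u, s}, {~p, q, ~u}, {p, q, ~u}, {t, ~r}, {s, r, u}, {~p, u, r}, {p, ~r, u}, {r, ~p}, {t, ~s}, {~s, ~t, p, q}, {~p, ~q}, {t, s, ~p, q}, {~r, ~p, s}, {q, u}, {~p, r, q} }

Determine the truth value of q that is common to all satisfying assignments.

True

Suppose q = 0.
Unit clause (u) forces u = 1.
Unit clause (~p) forces p = 0.
That conflicts with the unit clause (p).
So every satisfying assignment has q = True.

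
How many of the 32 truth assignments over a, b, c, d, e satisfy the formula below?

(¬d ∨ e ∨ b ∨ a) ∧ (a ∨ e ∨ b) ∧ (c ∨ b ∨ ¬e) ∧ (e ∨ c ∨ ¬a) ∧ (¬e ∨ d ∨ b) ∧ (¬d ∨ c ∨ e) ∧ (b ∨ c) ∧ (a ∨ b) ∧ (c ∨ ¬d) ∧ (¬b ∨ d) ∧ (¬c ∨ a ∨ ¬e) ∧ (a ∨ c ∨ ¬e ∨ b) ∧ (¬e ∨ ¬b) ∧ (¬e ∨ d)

5

There are 2^5 = 32 truth assignments over (a, b, c, d, e).
Split on e. With e = True, the clauses containing e are satisfied and ¬e drops from the rest; 1 of the 2^4 = 16 assignments to the other variables satisfy what remains.
With e = False, by the same count on the reduced clause set, 4 assignments work.
(One model: a=F, b=T, c=T, d=T, e=F.)
Total: 1 + 4 = 5.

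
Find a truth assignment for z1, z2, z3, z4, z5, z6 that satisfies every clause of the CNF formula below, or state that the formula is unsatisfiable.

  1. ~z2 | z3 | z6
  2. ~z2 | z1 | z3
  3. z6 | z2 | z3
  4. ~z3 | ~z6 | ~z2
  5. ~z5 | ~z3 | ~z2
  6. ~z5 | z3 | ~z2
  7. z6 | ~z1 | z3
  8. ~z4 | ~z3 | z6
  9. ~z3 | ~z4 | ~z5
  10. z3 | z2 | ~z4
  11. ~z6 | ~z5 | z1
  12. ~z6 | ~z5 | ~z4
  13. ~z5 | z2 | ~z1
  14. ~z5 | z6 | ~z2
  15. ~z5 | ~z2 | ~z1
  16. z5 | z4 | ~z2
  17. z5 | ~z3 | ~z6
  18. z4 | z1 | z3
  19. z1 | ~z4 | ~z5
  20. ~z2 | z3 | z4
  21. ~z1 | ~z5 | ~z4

z1=1; z2=1; z3=0; z4=1; z5=0; z6=1

Try z2 = 1.
Try z3 = 0.
(z6) alone gives z6 = 1.
(z1) alone gives z1 = 1.
(~z5) alone gives z5 = 0.
(z4) alone gives z4 = 1.
All clauses are satisfied.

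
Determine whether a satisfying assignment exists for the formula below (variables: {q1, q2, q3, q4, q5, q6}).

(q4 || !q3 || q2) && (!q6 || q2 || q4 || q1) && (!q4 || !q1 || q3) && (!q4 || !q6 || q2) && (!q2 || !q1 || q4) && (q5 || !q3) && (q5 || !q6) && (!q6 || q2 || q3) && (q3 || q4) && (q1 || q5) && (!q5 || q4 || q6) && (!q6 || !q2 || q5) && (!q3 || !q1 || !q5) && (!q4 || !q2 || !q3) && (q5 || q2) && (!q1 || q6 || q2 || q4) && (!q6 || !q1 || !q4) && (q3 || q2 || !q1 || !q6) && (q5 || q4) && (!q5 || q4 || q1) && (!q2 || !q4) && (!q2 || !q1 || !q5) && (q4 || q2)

Case q5 = true:
Case q3 = true:
From the singleton clause (!q1), q1 = false.
From the singleton clause (q4), q4 = true.
From the singleton clause (!q2), q2 = false.
From the singleton clause (!q6), q6 = false.
Every clause now holds.
A satisfying assignment: q1=false, q2=false, q3=true, q4=true, q5=true, q6=false.

Yes, satisfiable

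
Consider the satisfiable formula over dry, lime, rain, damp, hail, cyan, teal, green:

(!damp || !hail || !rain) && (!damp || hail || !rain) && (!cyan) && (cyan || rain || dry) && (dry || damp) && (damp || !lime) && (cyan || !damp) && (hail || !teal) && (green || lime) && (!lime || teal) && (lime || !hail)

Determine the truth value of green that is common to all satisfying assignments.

Suppose green = false.
Unit clause (!cyan) forces cyan = false.
Unit clause (!damp) forces damp = false.
Unit clause (dry) forces dry = true.
Unit clause (!lime) forces lime = false.
That conflicts with the unit clause (lime).
So every satisfying assignment has green = True.

True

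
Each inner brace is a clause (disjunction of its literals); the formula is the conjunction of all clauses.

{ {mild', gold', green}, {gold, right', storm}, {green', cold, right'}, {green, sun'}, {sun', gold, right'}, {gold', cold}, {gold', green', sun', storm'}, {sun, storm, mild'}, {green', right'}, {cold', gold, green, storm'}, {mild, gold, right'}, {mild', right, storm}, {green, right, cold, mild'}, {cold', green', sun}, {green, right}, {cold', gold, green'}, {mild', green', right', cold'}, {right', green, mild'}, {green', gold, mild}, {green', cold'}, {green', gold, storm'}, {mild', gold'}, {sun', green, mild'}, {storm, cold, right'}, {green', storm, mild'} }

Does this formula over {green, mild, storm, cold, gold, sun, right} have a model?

Yes

Case green = 0:
The clause (sun') is unit, so sun = 0.
The clause (right) is unit, so right = 1.
The clause (mild') is unit, so mild = 0.
The clause (gold) is unit, so gold = 1.
The clause (cold) is unit, so cold = 1.
All clauses hold; storm can take either value.
A satisfying assignment: green ↦ 0, mild ↦ 0, storm ↦ 1, cold ↦ 1, gold ↦ 1, sun ↦ 0, right ↦ 1.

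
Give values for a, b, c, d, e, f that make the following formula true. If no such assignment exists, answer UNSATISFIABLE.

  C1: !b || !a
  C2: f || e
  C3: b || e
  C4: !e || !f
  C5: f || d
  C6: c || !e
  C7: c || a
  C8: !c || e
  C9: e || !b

Suppose b = false.
Unit clause (e) forces e = true.
Unit clause (!f) forces f = false.
Unit clause (d) forces d = true.
Unit clause (c) forces c = true.
Every clause is now satisfied; a is unconstrained.

a: false,  b: false,  c: true,  d: true,  e: true,  f: false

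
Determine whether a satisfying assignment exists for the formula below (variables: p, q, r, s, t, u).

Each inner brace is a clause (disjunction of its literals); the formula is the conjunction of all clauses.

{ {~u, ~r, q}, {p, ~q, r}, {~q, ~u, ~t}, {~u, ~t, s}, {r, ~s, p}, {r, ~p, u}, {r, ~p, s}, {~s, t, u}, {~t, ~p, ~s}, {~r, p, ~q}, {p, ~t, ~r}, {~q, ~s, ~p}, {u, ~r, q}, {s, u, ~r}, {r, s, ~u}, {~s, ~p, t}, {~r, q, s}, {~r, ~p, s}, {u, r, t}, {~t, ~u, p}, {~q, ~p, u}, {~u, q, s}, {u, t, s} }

Yes, satisfiable

Try u = 0.
Try r = 0.
The clause (~p) is unit, so p = 0.
The clause (~q) is unit, so q = 0.
The clause (~s) is unit, so s = 0.
The clause (t) is unit, so t = 1.
This assignment satisfies each clause.
A satisfying assignment: p ↦ 0,  q ↦ 0,  r ↦ 0,  s ↦ 0,  t ↦ 1,  u ↦ 0.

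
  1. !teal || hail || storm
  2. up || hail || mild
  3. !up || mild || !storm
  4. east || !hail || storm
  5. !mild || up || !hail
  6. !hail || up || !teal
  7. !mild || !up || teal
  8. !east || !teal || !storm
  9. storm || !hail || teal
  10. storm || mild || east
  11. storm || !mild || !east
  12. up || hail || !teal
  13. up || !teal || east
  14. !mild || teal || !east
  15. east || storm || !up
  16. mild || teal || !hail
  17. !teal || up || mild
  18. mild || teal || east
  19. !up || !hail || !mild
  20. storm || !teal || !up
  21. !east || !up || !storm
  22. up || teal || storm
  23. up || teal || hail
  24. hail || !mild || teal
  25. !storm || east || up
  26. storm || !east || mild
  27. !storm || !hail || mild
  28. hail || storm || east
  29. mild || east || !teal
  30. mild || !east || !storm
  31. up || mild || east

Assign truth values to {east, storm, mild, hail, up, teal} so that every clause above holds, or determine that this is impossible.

Case teal = true:
Case hail = false:
Unit clause (storm) forces storm = true.
Unit clause (!east) forces east = false.
Unit clause (up) forces up = true.
Unit clause (mild) forces mild = true.
This assignment satisfies each clause.

east: false, storm: true, mild: true, hail: false, up: true, teal: true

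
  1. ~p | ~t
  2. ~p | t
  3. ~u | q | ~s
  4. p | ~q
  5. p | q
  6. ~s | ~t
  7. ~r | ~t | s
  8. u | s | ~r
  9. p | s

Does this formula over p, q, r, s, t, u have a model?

No

Case p = 0:
From the singleton clause (~q), q = 0.
That conflicts with the unit clause (q).
That branch fails; take p = 1 instead.
From the singleton clause (~t), t = 0.
That conflicts with the unit clause (t).
Both values of p lead to a conflict.
No assignment satisfies every clause.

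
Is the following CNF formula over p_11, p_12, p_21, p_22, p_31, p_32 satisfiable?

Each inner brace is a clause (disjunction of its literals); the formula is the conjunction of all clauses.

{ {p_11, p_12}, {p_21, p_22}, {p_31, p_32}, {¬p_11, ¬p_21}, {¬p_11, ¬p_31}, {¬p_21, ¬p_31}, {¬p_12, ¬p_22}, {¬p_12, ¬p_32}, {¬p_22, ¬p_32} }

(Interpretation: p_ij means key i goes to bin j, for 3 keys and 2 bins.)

Suppose p_11 = True.
(¬p_21) alone gives p_21 = False.
(p_22) alone gives p_22 = True.
(¬p_31) alone gives p_31 = False.
(p_32) alone gives p_32 = True.
But (¬p_32) is also a unit clause — contradiction.
So p_11 must be the other value — set p_11 = False.
(p_12) alone gives p_12 = True.
(¬p_22) alone gives p_22 = False.
(p_21) alone gives p_21 = True.
(¬p_31) alone gives p_31 = False.
(p_32) alone gives p_32 = True.
But (¬p_32) is also a unit clause — contradiction.
Either choice for p_11 ends in contradiction.
No assignment satisfies every clause.

No, unsatisfiable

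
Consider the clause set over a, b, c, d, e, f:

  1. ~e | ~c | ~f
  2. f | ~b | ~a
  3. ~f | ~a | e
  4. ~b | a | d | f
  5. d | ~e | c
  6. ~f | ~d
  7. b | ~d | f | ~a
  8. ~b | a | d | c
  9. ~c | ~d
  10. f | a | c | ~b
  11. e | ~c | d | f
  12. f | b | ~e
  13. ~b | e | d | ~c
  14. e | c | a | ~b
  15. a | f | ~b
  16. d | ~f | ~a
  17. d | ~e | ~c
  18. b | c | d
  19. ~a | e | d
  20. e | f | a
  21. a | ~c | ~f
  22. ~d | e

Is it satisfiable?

Suppose f = 0.
Suppose b = 0.
From the singleton clause (~e), e = 0.
From the singleton clause (a), a = 1.
From the singleton clause (~d), d = 0.
Now (d) is unsatisfied and unit — conflict.
Undo b and try b = 1.
From the singleton clause (~a), a = 0.
Now (a) is unsatisfied and unit — conflict.
Either choice for b ends in contradiction.
Undo f and try f = 1.
From the singleton clause (~d), d = 0.
From the singleton clause (~a), a = 0.
From the singleton clause (~c), c = 0.
From the singleton clause (~e), e = 0.
From the singleton clause (~b), b = 0.
Now (b) is unsatisfied and unit — conflict.
Either choice for f ends in contradiction.
No assignment satisfies every clause.

No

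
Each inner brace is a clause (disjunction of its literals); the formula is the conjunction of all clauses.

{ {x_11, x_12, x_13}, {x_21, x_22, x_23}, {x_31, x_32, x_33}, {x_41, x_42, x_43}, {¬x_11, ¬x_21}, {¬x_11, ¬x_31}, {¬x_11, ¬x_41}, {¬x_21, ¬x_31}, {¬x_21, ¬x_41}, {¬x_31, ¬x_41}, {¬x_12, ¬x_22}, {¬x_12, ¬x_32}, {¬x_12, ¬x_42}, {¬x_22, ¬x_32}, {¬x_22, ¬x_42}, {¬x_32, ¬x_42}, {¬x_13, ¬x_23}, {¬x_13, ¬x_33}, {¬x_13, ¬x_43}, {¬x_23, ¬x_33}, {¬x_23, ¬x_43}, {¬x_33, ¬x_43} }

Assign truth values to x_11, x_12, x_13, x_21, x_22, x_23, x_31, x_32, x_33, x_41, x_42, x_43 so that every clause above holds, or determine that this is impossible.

Suppose x_11 = False.
Suppose x_12 = True.
The clause (¬x_22) is unit, so x_22 = False.
The clause (¬x_32) is unit, so x_32 = False.
The clause (¬x_42) is unit, so x_42 = False.
Suppose x_21 = True.
The clause (¬x_31) is unit, so x_31 = False.
The clause (x_33) is unit, so x_33 = True.
The clause (¬x_41) is unit, so x_41 = False.
The clause (x_43) is unit, so x_43 = True.
But (¬x_43) is also a unit clause — contradiction.
Backtrack on x_21: now try x_21 = False.
The clause (x_23) is unit, so x_23 = True.
The clause (¬x_13) is unit, so x_13 = False.
The clause (¬x_33) is unit, so x_33 = False.
The clause (x_31) is unit, so x_31 = True.
The clause (¬x_41) is unit, so x_41 = False.
The clause (x_43) is unit, so x_43 = True.
But (¬x_43) is also a unit clause — contradiction.
Either choice for x_21 ends in contradiction.
Backtrack on x_12: now try x_12 = False.
The clause (x_13) is unit, so x_13 = True.
The clause (¬x_23) is unit, so x_23 = False.
The clause (¬x_33) is unit, so x_33 = False.
The clause (¬x_43) is unit, so x_43 = False.
Suppose x_21 = True.
The clause (¬x_31) is unit, so x_31 = False.
The clause (x_32) is unit, so x_32 = True.
The clause (¬x_41) is unit, so x_41 = False.
The clause (x_42) is unit, so x_42 = True.
But (¬x_42) is also a unit clause — contradiction.
Backtrack on x_21: now try x_21 = False.
The clause (x_22) is unit, so x_22 = True.
The clause (¬x_32) is unit, so x_32 = False.
The clause (x_31) is unit, so x_31 = True.
The clause (¬x_41) is unit, so x_41 = False.
The clause (x_42) is unit, so x_42 = True.
But (¬x_42) is also a unit clause — contradiction.
Either choice for x_21 ends in contradiction.
Either choice for x_12 ends in contradiction.
Backtrack on x_11: now try x_11 = True.
The clause (¬x_21) is unit, so x_21 = False.
The clause (¬x_31) is unit, so x_31 = False.
The clause (¬x_41) is unit, so x_41 = False.
Suppose x_22 = True.
The clause (¬x_12) is unit, so x_12 = False.
The clause (¬x_32) is unit, so x_32 = False.
The clause (x_33) is unit, so x_33 = True.
The clause (¬x_42) is unit, so x_42 = False.
The clause (x_43) is unit, so x_43 = True.
But (¬x_43) is also a unit clause — contradiction.
Backtrack on x_22: now try x_22 = False.
The clause (x_23) is unit, so x_23 = True.
The clause (¬x_13) is unit, so x_13 = False.
The clause (¬x_33) is unit, so x_33 = False.
The clause (x_32) is unit, so x_32 = True.
The clause (¬x_12) is unit, so x_12 = False.
The clause (¬x_42) is unit, so x_42 = False.
The clause (x_43) is unit, so x_43 = True.
But (¬x_43) is also a unit clause — contradiction.
Either choice for x_22 ends in contradiction.
Either choice for x_11 ends in contradiction.

UNSATISFIABLE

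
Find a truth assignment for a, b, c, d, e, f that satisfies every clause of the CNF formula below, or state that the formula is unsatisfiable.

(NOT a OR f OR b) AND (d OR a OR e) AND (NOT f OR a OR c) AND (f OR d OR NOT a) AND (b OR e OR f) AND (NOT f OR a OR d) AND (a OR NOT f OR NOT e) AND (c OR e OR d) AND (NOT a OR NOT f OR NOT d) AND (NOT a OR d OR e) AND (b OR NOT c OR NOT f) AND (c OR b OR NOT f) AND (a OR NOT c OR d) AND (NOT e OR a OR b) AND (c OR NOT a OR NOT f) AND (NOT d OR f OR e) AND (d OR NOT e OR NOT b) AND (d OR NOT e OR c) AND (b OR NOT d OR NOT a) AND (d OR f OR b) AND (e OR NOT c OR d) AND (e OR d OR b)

Suppose a = true.
Suppose f = false.
(b) alone gives b = true.
(d) alone gives d = true.
(e) alone gives e = true.
All clauses hold; c can take either value.

a=true,  b=true,  c=true,  d=true,  e=true,  f=false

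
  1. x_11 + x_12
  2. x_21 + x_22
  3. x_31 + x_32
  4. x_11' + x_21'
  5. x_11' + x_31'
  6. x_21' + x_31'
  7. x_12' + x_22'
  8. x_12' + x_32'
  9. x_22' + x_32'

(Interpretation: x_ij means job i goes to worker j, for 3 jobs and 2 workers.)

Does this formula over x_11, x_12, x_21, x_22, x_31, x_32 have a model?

No

Try x_11 = 1.
Unit clause (x_21') forces x_21 = 0.
Unit clause (x_22) forces x_22 = 1.
Unit clause (x_31') forces x_31 = 0.
Unit clause (x_32) forces x_32 = 1.
Now (x_32') is unsatisfied and unit — conflict.
Backtrack on x_11: now try x_11 = 0.
Unit clause (x_12) forces x_12 = 1.
Unit clause (x_22') forces x_22 = 0.
Unit clause (x_21) forces x_21 = 1.
Unit clause (x_31') forces x_31 = 0.
Unit clause (x_32) forces x_32 = 1.
Now (x_32') is unsatisfied and unit — conflict.
Both values of x_11 lead to a conflict.
No assignment satisfies every clause.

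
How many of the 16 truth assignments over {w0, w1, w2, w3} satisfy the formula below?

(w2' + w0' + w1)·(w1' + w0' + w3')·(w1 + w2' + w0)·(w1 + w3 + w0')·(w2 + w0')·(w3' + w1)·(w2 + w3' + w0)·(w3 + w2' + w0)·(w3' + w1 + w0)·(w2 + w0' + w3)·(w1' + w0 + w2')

3

There are 2^4 = 16 truth assignments over (w0, w1, w2, w3).
Check each against the 11 clauses (columns in the order w0, w1, w2, w3):
  F F F F  ✓ satisfies all
  F F F T  ✗ fails (w3' + w1)
  F F T F  ✗ fails (w1 + w2' + w0)
  F F T T  ✗ fails (w1 + w2' + w0)
  F T F F  ✓ satisfies all
  F T F T  ✗ fails (w2 + w3' + w0)
  F T T F  ✗ fails (w3 + w2' + w0)
  F T T T  ✗ fails (w1' + w0 + w2')
  T F F F  ✗ fails (w1 + w3 + w0')
  T F F T  ✗ fails (w2 + w0')
  T F T F  ✗ fails (w2' + w0' + w1)
  T F T T  ✗ fails (w2' + w0' + w1)
  T T F F  ✗ fails (w2 + w0')
  T T F T  ✗ fails (w1' + w0' + w3')
  T T T F  ✓ satisfies all
  T T T T  ✗ fails (w1' + w0' + w3')
3 of the 16 rows are models.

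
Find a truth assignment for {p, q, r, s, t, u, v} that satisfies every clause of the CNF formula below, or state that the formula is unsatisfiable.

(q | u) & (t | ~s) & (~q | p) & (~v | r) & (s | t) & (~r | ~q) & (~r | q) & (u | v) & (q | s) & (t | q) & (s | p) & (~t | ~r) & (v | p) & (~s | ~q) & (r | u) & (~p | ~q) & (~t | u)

p: 1, q: 0, r: 0, s: 1, t: 1, u: 1, v: 0

Case q = 0:
(u) alone gives u = 1.
(~r) alone gives r = 0.
(~v) alone gives v = 0.
(s) alone gives s = 1.
(t) alone gives t = 1.
(p) alone gives p = 1.
All clauses are satisfied.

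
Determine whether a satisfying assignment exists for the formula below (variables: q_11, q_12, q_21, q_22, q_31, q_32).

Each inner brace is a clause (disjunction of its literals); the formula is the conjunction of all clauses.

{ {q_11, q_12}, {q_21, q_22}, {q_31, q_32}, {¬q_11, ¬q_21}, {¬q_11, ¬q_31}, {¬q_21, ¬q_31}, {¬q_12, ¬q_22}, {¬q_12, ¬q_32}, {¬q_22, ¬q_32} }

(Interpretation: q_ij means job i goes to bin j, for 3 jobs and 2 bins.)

No

Suppose q_11 = True.
Unit clause (¬q_21) forces q_21 = False.
Unit clause (q_22) forces q_22 = True.
Unit clause (¬q_31) forces q_31 = False.
Unit clause (q_32) forces q_32 = True.
That conflicts with the unit clause (¬q_32).
So q_11 must be the other value — set q_11 = False.
Unit clause (q_12) forces q_12 = True.
Unit clause (¬q_22) forces q_22 = False.
Unit clause (q_21) forces q_21 = True.
Unit clause (¬q_31) forces q_31 = False.
Unit clause (q_32) forces q_32 = True.
That conflicts with the unit clause (¬q_32).
Both values of q_11 lead to a conflict.
No assignment satisfies every clause.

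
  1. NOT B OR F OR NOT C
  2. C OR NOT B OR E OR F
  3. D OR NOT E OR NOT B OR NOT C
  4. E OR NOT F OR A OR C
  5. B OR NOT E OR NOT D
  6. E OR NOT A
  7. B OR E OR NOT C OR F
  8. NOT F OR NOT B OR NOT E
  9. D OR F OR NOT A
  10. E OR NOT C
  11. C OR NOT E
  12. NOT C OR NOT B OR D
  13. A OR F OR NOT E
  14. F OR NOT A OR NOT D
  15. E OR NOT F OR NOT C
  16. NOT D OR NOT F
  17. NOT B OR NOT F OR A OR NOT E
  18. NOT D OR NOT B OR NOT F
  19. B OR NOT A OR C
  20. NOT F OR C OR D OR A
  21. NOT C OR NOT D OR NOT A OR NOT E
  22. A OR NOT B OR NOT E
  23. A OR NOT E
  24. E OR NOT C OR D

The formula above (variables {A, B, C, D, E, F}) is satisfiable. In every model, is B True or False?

False

Suppose B = true.
Try F = true.
Unit clause (NOT E) forces E = false.
Unit clause (NOT A) forces A = false.
Unit clause (C) forces C = true.
That conflicts with the unit clause (NOT C).
Backtrack on F: now try F = false.
Unit clause (NOT C) forces C = false.
Unit clause (E) forces E = true.
That conflicts with the unit clause (NOT E).
Both values of F lead to a conflict.
So every satisfying assignment has B = False.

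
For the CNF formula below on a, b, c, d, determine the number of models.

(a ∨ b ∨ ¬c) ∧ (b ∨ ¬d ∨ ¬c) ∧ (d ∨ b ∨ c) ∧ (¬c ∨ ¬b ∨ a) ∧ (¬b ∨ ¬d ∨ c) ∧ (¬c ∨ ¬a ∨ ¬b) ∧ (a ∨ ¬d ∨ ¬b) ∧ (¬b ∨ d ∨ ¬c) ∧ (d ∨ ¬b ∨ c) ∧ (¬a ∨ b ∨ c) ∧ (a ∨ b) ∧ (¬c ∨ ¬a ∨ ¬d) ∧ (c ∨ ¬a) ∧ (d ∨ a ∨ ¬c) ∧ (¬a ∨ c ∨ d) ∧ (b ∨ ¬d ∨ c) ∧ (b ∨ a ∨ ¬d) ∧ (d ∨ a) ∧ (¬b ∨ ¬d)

There are 2^4 = 16 truth assignments over (a, b, c, d).
Check each against the 19 clauses (columns in the order a, b, c, d):
  F F F F  ✗ fails (d ∨ b ∨ c)
  F F F T  ✗ fails (a ∨ b)
  F F T F  ✗ fails (a ∨ b ∨ ¬c)
  F F T T  ✗ fails (a ∨ b ∨ ¬c)
  F T F F  ✗ fails (d ∨ ¬b ∨ c)
  F T F T  ✗ fails (¬b ∨ ¬d ∨ c)
  F T T F  ✗ fails (¬c ∨ ¬b ∨ a)
  F T T T  ✗ fails (¬c ∨ ¬b ∨ a)
  T F F F  ✗ fails (d ∨ b ∨ c)
  T F F T  ✗ fails (¬a ∨ b ∨ c)
  T F T F  ✓ satisfies all
  T F T T  ✗ fails (b ∨ ¬d ∨ ¬c)
  T T F F  ✗ fails (d ∨ ¬b ∨ c)
  T T F T  ✗ fails (¬b ∨ ¬d ∨ c)
  T T T F  ✗ fails (¬c ∨ ¬a ∨ ¬b)
  T T T T  ✗ fails (¬c ∨ ¬a ∨ ¬b)
1 of the 16 rows is a model.

1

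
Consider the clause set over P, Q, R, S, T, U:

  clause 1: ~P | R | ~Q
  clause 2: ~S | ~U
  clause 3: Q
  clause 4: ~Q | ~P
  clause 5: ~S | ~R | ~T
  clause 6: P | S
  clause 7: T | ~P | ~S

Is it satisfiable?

Satisfiable

From the singleton clause (Q), Q = 1.
From the singleton clause (~P), P = 0.
From the singleton clause (S), S = 1.
From the singleton clause (~U), U = 0.
Suppose R = 0.
Every clause is now satisfied; T is unconstrained.
A satisfying assignment: P: 0, Q: 1, R: 0, S: 1, T: 0, U: 0.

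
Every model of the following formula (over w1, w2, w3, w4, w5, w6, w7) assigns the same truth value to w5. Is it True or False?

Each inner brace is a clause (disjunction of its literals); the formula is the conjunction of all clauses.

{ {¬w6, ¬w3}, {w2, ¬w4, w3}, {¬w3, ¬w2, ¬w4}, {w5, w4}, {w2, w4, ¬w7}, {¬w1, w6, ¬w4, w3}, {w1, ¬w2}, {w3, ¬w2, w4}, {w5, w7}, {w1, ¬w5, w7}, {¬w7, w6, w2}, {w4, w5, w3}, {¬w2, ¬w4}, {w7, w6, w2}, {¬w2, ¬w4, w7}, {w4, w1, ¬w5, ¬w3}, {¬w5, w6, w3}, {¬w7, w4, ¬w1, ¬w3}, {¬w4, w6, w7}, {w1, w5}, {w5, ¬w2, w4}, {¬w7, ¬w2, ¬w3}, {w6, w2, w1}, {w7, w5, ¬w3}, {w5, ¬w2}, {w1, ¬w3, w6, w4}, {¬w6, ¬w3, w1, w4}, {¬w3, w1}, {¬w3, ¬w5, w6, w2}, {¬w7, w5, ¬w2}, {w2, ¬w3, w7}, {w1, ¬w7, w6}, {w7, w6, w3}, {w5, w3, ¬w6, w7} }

True

Suppose w5 = False.
The clause (w4) is unit, so w4 = True.
The clause (w7) is unit, so w7 = True.
The clause (¬w2) is unit, so w2 = False.
The clause (w3) is unit, so w3 = True.
The clause (¬w6) is unit, so w6 = False.
But (w6) is also a unit clause — contradiction.
So every satisfying assignment has w5 = True.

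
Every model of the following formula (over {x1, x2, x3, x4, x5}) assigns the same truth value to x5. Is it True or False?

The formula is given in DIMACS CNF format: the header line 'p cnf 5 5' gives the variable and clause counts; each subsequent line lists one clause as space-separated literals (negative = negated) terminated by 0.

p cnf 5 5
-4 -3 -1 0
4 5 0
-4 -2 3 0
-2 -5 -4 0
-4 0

True

Suppose x5 = False.
From the singleton clause (x4), x4 = True.
That conflicts with the unit clause (¬x4).
So every satisfying assignment has x5 = True.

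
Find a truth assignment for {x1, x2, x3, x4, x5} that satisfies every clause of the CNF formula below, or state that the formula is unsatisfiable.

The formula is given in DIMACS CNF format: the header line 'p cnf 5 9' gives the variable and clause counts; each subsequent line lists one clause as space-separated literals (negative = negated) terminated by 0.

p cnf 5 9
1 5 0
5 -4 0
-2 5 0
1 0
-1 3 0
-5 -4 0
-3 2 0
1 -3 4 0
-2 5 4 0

Unit clause (x1) forces x1 = True.
Unit clause (x3) forces x3 = True.
Unit clause (x2) forces x2 = True.
Unit clause (x5) forces x5 = True.
Unit clause (¬x4) forces x4 = False.
This assignment satisfies each clause.

x1: True,  x2: True,  x3: True,  x4: False,  x5: True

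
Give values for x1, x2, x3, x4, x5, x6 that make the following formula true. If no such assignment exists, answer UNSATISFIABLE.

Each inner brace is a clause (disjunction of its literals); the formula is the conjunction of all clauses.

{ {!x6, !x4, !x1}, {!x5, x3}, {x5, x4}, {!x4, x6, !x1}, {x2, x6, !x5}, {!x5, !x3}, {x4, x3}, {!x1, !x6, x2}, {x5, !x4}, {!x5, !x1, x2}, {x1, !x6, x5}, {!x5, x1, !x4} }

UNSATISFIABLE

Try x5 = false.
The clause (x4) is unit, so x4 = true.
Now (!x4) is unsatisfied and unit — conflict.
So x5 must be the other value — set x5 = true.
The clause (x3) is unit, so x3 = true.
Now (!x3) is unsatisfied and unit — conflict.
Both values of x5 lead to a conflict.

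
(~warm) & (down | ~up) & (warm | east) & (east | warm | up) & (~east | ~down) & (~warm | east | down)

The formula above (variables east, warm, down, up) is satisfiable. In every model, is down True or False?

False

Suppose down = 1.
(~warm) alone gives warm = 0.
(east) alone gives east = 1.
Now (~east) is unsatisfied and unit — conflict.
So every satisfying assignment has down = False.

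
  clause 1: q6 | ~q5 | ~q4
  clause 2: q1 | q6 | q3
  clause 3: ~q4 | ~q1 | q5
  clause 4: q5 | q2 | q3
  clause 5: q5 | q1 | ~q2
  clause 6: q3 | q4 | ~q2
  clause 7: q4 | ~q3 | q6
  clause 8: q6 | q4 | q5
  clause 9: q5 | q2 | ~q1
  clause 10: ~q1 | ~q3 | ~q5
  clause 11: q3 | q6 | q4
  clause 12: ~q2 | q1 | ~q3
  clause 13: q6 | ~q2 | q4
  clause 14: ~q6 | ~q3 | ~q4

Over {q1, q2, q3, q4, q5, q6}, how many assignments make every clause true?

There are 2^6 = 64 truth assignments over (q1, q2, q3, q4, q5, q6).
Split on q3. With q3 = 1, the clauses containing q3 are satisfied and ~q3 drops from the rest; 4 of the 2^5 = 32 assignments to the other variables satisfy what remains.
With q3 = 0, by the same count on the reduced clause set, 6 assignments work.
(One model: q1=F, q2=F, q3=F, q4=F, q5=T, q6=T.)
Total: 4 + 6 = 10.

10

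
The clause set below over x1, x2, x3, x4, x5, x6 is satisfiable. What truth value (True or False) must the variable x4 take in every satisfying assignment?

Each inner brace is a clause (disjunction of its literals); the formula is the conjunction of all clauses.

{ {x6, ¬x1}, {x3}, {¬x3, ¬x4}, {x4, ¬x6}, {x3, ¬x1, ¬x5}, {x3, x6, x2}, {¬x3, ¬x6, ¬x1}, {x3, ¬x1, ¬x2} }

False

Suppose x4 = True.
From the singleton clause (x3), x3 = True.
But (¬x3) is also a unit clause — contradiction.
So every satisfying assignment has x4 = False.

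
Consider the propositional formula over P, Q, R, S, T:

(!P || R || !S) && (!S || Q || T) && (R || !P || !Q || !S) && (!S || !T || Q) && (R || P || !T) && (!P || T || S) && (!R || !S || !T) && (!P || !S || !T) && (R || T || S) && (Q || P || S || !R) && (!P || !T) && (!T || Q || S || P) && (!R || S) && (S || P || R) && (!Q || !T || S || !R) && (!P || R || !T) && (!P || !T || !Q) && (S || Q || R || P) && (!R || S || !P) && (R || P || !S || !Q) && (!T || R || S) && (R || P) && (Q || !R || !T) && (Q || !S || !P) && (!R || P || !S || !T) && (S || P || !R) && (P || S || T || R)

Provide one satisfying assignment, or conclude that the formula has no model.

P=false; Q=true; R=true; S=true; T=false

Suppose P = false.
From the singleton clause (R), R = true.
From the singleton clause (S), S = true.
From the singleton clause (!T), T = false.
From the singleton clause (Q), Q = true.
Every clause now holds.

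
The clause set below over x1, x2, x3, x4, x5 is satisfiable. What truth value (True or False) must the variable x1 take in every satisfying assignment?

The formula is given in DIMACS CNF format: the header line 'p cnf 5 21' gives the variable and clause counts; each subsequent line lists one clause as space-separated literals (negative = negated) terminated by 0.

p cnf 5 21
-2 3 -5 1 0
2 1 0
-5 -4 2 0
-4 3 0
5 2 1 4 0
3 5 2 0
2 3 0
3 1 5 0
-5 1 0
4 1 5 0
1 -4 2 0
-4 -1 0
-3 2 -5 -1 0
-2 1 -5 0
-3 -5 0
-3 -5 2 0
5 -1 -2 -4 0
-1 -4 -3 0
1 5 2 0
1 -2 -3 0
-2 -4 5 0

True

Suppose x1 = False.
The clause (x2) is unit, so x2 = True.
The clause (¬x5) is unit, so x5 = False.
The clause (x3) is unit, so x3 = True.
But (¬x3) is also a unit clause — contradiction.
So every satisfying assignment has x1 = True.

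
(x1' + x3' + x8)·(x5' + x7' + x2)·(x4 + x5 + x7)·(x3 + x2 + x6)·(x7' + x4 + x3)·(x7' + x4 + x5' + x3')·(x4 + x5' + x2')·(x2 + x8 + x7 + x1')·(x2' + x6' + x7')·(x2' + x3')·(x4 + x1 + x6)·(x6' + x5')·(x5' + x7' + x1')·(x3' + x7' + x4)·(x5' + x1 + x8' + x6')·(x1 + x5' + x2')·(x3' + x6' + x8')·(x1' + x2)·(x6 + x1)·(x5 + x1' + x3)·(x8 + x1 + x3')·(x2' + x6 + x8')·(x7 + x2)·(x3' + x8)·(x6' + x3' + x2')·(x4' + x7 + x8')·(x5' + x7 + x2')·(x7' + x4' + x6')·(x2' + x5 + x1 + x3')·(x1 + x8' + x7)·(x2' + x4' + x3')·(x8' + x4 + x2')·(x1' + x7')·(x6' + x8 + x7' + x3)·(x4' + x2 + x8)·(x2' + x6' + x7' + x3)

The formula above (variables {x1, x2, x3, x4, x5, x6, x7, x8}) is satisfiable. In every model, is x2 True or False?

Suppose x2 = 0.
(x1') alone gives x1 = 0.
(x6) alone gives x6 = 1.
(x5') alone gives x5 = 0.
(x7) alone gives x7 = 1.
(x4') alone gives x4 = 0.
(x3) alone gives x3 = 1.
That conflicts with the unit clause (x3').
So every satisfying assignment has x2 = True.

True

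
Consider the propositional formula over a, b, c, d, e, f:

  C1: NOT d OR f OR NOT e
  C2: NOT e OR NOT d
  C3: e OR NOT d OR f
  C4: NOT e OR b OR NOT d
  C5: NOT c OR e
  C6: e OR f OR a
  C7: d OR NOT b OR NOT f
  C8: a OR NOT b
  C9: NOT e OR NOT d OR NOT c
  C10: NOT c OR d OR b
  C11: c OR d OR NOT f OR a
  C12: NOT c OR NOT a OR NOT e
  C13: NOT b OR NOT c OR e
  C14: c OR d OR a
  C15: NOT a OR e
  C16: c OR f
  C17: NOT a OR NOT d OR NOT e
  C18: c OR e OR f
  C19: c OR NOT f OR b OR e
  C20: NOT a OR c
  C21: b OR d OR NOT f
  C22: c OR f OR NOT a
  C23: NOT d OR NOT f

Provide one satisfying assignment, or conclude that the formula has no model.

UNSATISFIABLE

Branch on e: set e = false.
(NOT c) alone gives c = false.
(NOT a) alone gives a = false.
(f) alone gives f = true.
(NOT b) alone gives b = false.
Now (b) is unsatisfied and unit — conflict.
Backtrack on e: now try e = true.
(NOT d) alone gives d = false.
Branch on b: set b = false.
(NOT c) alone gives c = false.
(a) alone gives a = true.
Now (NOT a) is unsatisfied and unit — conflict.
Backtrack on b: now try b = true.
(NOT f) alone gives f = false.
(a) alone gives a = true.
(NOT c) alone gives c = false.
Now (c) is unsatisfied and unit — conflict.
Both values of b lead to a conflict.
Both values of e lead to a conflict.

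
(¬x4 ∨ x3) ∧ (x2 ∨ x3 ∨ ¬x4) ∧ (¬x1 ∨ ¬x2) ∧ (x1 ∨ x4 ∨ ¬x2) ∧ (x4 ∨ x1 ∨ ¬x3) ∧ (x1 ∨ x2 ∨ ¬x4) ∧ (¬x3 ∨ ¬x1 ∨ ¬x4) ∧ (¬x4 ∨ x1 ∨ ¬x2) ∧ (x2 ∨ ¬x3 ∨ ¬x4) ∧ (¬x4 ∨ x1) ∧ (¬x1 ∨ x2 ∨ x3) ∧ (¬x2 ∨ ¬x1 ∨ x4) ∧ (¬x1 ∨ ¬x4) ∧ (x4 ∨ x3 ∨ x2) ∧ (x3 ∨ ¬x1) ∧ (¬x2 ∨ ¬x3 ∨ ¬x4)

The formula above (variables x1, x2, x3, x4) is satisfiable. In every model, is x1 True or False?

True

Suppose x1 = False.
The clause (¬x4) is unit, so x4 = False.
The clause (¬x2) is unit, so x2 = False.
The clause (¬x3) is unit, so x3 = False.
That conflicts with the unit clause (x3).
So every satisfying assignment has x1 = True.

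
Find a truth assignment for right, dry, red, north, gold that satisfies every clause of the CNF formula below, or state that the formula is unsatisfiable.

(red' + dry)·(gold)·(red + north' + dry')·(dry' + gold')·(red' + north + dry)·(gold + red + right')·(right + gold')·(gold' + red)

Unit clause (gold) forces gold = 1.
Unit clause (dry') forces dry = 0.
Unit clause (red') forces red = 0.
But (red) is also a unit clause — contradiction.

UNSATISFIABLE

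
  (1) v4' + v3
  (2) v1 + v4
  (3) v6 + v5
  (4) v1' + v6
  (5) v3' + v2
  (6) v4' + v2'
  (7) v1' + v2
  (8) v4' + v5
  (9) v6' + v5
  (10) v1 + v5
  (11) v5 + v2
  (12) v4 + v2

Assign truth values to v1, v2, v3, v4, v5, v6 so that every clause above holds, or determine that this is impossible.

Try v4 = 0.
(v1) alone gives v1 = 1.
(v6) alone gives v6 = 1.
(v2) alone gives v2 = 1.
(v5) alone gives v5 = 1.
All clauses hold; v3 can take either value.

v1: 1, v2: 1, v3: 0, v4: 0, v5: 1, v6: 1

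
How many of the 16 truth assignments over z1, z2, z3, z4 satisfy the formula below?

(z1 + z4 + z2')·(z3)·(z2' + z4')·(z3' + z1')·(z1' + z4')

2

There are 2^4 = 16 truth assignments over (z1, z2, z3, z4).
Check each against the 5 clauses (columns in the order z1, z2, z3, z4):
  F F F F  ✗ fails (z3)
  F F F T  ✗ fails (z3)
  F F T F  ✓ satisfies all
  F F T T  ✓ satisfies all
  F T F F  ✗ fails (z1 + z4 + z2')
  F T F T  ✗ fails (z3)
  F T T F  ✗ fails (z1 + z4 + z2')
  F T T T  ✗ fails (z2' + z4')
  T F F F  ✗ fails (z3)
  T F F T  ✗ fails (z3)
  T F T F  ✗ fails (z3' + z1')
  T F T T  ✗ fails (z3' + z1')
  T T F F  ✗ fails (z3)
  T T F T  ✗ fails (z3)
  T T T F  ✗ fails (z3' + z1')
  T T T T  ✗ fails (z2' + z4')
2 of the 16 rows are models.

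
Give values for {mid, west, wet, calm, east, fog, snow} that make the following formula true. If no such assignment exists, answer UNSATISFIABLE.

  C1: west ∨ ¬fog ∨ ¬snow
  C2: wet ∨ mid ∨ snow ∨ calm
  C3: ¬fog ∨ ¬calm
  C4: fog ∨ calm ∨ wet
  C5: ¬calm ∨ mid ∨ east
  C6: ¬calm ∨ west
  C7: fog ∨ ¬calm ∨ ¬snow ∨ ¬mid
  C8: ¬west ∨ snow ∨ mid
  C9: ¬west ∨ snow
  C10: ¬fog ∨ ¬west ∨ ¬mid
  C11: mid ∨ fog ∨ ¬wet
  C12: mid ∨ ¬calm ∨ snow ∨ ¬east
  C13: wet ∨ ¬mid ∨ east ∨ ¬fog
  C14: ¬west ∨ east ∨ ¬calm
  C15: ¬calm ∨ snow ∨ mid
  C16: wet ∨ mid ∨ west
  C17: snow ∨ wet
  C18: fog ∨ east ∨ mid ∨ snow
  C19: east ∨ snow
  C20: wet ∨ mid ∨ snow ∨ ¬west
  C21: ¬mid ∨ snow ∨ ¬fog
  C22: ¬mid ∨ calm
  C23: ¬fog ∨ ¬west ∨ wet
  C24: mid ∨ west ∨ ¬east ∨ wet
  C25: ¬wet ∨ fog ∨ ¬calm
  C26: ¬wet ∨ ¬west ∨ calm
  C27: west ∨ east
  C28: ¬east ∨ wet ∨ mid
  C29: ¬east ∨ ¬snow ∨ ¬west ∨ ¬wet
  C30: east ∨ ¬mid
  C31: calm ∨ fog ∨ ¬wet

Suppose fog = True.
The clause (¬calm) is unit, so calm = False.
The clause (¬mid) is unit, so mid = False.
Suppose west = False.
The clause (¬snow) is unit, so snow = False.
The clause (wet) is unit, so wet = True.
The clause (east) is unit, so east = True.
All clauses are satisfied.

mid ↦ False; west ↦ False; wet ↦ True; calm ↦ False; east ↦ True; fog ↦ True; snow ↦ False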